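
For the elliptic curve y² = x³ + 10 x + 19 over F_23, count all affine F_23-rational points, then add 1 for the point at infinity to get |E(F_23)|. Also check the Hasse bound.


Affine points = {(2, 1), (2, 22), (4, 10), (4, 13), (7, 8), (7, 15), (8, 6), (8, 17), (12, 2), (12, 21), (13, 0), (15, 5), (15, 18), (20, 10), (20, 13), (22, 10), (22, 13)}; affine count = 17; |E(F_23)| = 18.

Discriminant check: Δ ∝ 4a³ + 27b² = 4·10³ + 27·19² = 4·1000 + 27·361 ≡ 16 (mod 23). Nonzero ⇒ E is nonsingular.
For each x ∈ F_23, compute rhs = x³ + 10·x + 19 mod 23, then count y ∈ F_23 with y² ≡ rhs.
  x = 0: rhs = 19, matching y values: none (0 points).
  x = 1: rhs = 7, matching y values: none (0 points).
  x = 2: rhs = 1, matching y values: 1, 22 (2 points).
  x = 3: rhs = 7, matching y values: none (0 points).
  x = 4: rhs = 8, matching y values: 10, 13 (2 points).
  x = 5: rhs = 10, matching y values: none (0 points).
  x = 6: rhs = 19, matching y values: none (0 points).
  x = 7: rhs = 18, matching y values: 8, 15 (2 points).
  x = 8: rhs = 13, matching y values: 6, 17 (2 points).
  x = 9: rhs = 10, matching y values: none (0 points).
  x = 10: rhs = 15, matching y values: none (0 points).
  x = 11: rhs = 11, matching y values: none (0 points).
  x = 12: rhs = 4, matching y values: 2, 21 (2 points).
  x = 13: rhs = 0, matching y values: 0 (1 points).
  x = 14: rhs = 5, matching y values: none (0 points).
  x = 15: rhs = 2, matching y values: 5, 18 (2 points).
  x = 16: rhs = 20, matching y values: none (0 points).
  x = 17: rhs = 19, matching y values: none (0 points).
  x = 18: rhs = 5, matching y values: none (0 points).
  x = 19: rhs = 7, matching y values: none (0 points).
  x = 20: rhs = 8, matching y values: 10, 13 (2 points).
  x = 21: rhs = 14, matching y values: none (0 points).
  x = 22: rhs = 8, matching y values: 10, 13 (2 points).
Total affine count: 17.
Full point count |E(F_23)| = 17 + 1 = 18.
Hasse bound: |18 − (23+1)| = |-6| = 6 ≤ 2√23 ≈ 9.5917 ✓.


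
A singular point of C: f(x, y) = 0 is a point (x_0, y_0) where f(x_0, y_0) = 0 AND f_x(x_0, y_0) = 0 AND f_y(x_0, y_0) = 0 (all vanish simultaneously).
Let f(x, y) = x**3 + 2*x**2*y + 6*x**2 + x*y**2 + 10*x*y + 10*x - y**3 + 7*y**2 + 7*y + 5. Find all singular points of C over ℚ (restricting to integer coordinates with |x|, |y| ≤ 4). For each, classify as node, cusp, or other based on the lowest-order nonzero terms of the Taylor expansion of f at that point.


Singular points: {(-3, 1)}; classification: node.

Compute partial derivatives:
  f_x = 3*x**2 + 4*x*y + 12*x + y**2 + 10*y + 10.
  f_y = 2*x**2 + 2*x*y + 10*x - 3*y**2 + 14*y + 7.
Scan x_0 ∈ {−4, ..., 4}. For each x_0, f_y(x_0, y) is a polynomial in y; find its integer roots y ∈ {−4, ..., 4}, then test f_x and f at those candidates.
  x = -4: f_y(-4, y) = -3*y**2 + 6*y - 1; no integer root y with |y| ≤ 4.
  x = -3: f_y(-3, y) = -3*y**2 + 8*y - 5; vanishes at y ∈ {1}. (-3, 1): f_x = 0, f = 0 — SINGULAR.
  x = -2: f_y(-2, y) = -3*y**2 + 10*y - 5; no integer root y with |y| ≤ 4.
  x = -1: f_y(-1, y) = -3*y**2 + 12*y - 1; no integer root y with |y| ≤ 4.
  x = 0: f_y(0, y) = -3*y**2 + 14*y + 7; no integer root y with |y| ≤ 4.
  x = 1: f_y(1, y) = -3*y**2 + 16*y + 19; vanishes at y ∈ {-1}. (1, -1): f_x = 12 ≠ 0.
  x = 2: f_y(2, y) = -3*y**2 + 18*y + 35; no integer root y with |y| ≤ 4.
  x = 3: f_y(3, y) = -3*y**2 + 20*y + 55; no integer root y with |y| ≤ 4.
  x = 4: f_y(4, y) = -3*y**2 + 22*y + 79; no integer root y with |y| ≤ 4.
Only singular point on the grid: (-3, 1).
Classify: substitute x = -3 + u, y = 1 + v and expand: f = u**3 + 2*u**2*v - u**2 + u*v**2 - v**3 + v**2.
No constant or linear terms (consistent with a singular point). Quadratic part: -u**2 + v**2. Cubic part: u**3 + 2*u**2*v + u*v**2 - v**3.
The quadratic part v**2 - u**2 = (v − u)(v + u) splits into two distinct linear factors, so there are two distinct tangent lines y − 1 = ±(x − -3) — this is a node (ordinary double point).
Classification: node.


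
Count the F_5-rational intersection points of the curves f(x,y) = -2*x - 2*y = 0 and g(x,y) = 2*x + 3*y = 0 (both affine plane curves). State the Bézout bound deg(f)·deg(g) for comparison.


Common zeros: {(0, 0)}; count = 1; Bézout bound = 1.

deg(f) = 1, deg(g) = 1, so Bézout bound = 1.
Scan x ∈ F_5. For each x, list the y ∈ F_5 with f(x, y) ≡ 0 and those with g(x, y) ≡ 0 (mod 5); the common zeros in that column are the intersection.
  x = 0: f ≡ 0 at y ∈ {0}; g ≡ 0 at y ∈ {0}; common: {0}.
  x = 1: f ≡ 0 at y ∈ {4}; g ≡ 0 at y ∈ {1}; common: ∅.
  x = 2: f ≡ 0 at y ∈ {3}; g ≡ 0 at y ∈ {2}; common: ∅.
  x = 3: f ≡ 0 at y ∈ {2}; g ≡ 0 at y ∈ {3}; common: ∅.
  x = 4: f ≡ 0 at y ∈ {1}; g ≡ 0 at y ∈ {4}; common: ∅.
Collecting: common zeros = {(0, 0)}, so the count is 1.
Comparison with the Bézout bound: 1 ≤ 1 = deg(f)·deg(g), as expected for curves with no common component (the bound is attained).


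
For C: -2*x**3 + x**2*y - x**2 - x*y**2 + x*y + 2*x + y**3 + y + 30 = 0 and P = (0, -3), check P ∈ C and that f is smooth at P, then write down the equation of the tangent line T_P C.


Tangent line at P: -10*x + 28*y + 84 = 0.

Step 1: f(0, -3) = 0, so P lies on C.
Step 2: partial derivatives
  f_x(x, y) = -6*x**2 + 2*x*y - 2*x - y**2 + y + 2, f_y(x, y) = x**2 - 2*x*y + x + 3*y**2 + 1.
  f_x(P) = -10, f_y(P) = 28 (gradient nonzero, so P is smooth).
Step 3: tangent line at P: -10·(x − 0) + 28·(y − -3) = 0.
Expanding: -10*x + 28*y + 84 = 0.


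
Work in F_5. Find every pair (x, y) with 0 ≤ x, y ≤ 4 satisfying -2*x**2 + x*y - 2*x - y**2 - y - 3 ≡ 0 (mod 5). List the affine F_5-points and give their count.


Affine F_5-points: {(0, 1), (0, 3), (2, 0), (2, 1), (3, 3), (3, 4)}; count = 6.

For each of the 25 pairs (x, y) ∈ F_5², evaluate f(x, y) mod 5. Record the zeros.
  x = 0: [0↦2, 1↦0, 2↦1, 3↦0, 4↦2]  zeros at y ∈ {1, 3}
  x = 1: [0↦3, 1↦2, 2↦4, 3↦4, 4↦2]  zeros at y ∈ ∅
  x = 2: [0↦0, 1↦0, 2↦3, 3↦4, 4↦3]  zeros at y ∈ {0, 1}
  x = 3: [0↦3, 1↦4, 2↦3, 3↦0, 4↦0]  zeros at y ∈ {3, 4}
  x = 4: [0↦2, 1↦4, 2↦4, 3↦2, 4↦3]  zeros at y ∈ ∅
Collecting zeros: affine points = {(0, 1), (0, 3), (2, 0), (2, 1), (3, 3), (3, 4)}.
Total count |C(F_5)_aff| = 6.


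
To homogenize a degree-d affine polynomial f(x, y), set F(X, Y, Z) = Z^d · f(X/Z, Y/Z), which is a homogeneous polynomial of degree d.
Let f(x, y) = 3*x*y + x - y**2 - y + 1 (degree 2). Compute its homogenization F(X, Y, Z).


F(X, Y, Z) = 3*X*Y + X*Z - Y**2 - Y*Z + Z**2

deg(f) = 2.
Substitute x = X/Z, y = Y/Z into f, then multiply by Z^2.
  monomial 3·x^1·y^1 ↦ 3·X^1·Y^1·Z^0.
  monomial 1·x^1·y^0 ↦ 1·X^1·Y^0·Z^1.
  monomial -1·x^0·y^2 ↦ -1·X^0·Y^2·Z^0.
  monomial -1·x^0·y^1 ↦ -1·X^0·Y^1·Z^1.
  monomial 1·x^0·y^0 ↦ 1·X^0·Y^0·Z^2.
Collecting: F(X, Y, Z) = 3*X*Y + X*Z - Y**2 - Y*Z + Z**2.


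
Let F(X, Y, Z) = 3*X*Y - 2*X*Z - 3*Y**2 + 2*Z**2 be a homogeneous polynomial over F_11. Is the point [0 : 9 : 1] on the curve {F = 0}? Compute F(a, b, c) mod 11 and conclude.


F(0,9,1) ≡ 1 (mod 11); P is NOT on the curve.

Evaluate F(0, 9, 1) term-by-term (mod 11).
  3*X*Y ↦ 3·0·9·1 = 0
  -2*X*Z ↦ -2·0·1·1 = 0
  -3*Y**2 ↦ -3·1·81·1 = -243
  2*Z**2 ↦ 2·1·1·1 = 2
Sum: F(0, 9, 1) = (0) + (0) + (-243) + (2) = -241.
Reducing mod 11: -241 ≡ 1 (mod 11).
Since F(a, b, c) ≡ 1 ≠ 0 (mod 11), P does NOT lie on the curve.


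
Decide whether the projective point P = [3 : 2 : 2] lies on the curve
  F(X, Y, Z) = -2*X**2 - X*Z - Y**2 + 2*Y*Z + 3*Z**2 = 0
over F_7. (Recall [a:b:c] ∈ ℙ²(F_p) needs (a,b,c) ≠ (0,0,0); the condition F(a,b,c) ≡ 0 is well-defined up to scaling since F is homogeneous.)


F(3,2,2) ≡ 6 (mod 7); P is NOT on the curve.

Evaluate F(3, 2, 2) term-by-term (mod 7).
  -2*X**2 ↦ -2·9·1·1 = -18
  -X*Z ↦ -1·3·1·2 = -6
  -Y**2 ↦ -1·1·4·1 = -4
  2*Y*Z ↦ 2·1·2·2 = 8
  3*Z**2 ↦ 3·1·1·4 = 12
Sum: F(3, 2, 2) = (-18) + (-6) + (-4) + (8) + (12) = -8.
Reducing mod 7: -8 ≡ 6 (mod 7).
Since F(a, b, c) ≡ 6 ≠ 0 (mod 7), P does NOT lie on the curve.


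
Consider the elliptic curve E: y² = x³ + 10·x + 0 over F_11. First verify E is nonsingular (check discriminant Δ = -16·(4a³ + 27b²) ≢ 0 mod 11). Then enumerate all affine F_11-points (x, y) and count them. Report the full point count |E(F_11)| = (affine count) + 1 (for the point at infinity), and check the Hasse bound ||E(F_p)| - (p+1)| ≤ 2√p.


Affine points = {(0, 0), (1, 0), (4, 4), (4, 7), (6, 1), (6, 10), (8, 3), (8, 8), (9, 4), (9, 7), (10, 0)}; affine count = 11; |E(F_11)| = 12.

Discriminant check: Δ ∝ 4a³ + 27b² = 4·10³ + 27·0² = 4·1000 + 27·0 ≡ 7 (mod 11). Nonzero ⇒ E is nonsingular.
For each x ∈ F_11, compute rhs = x³ + 10·x + 0 mod 11, then count y ∈ F_11 with y² ≡ rhs.
  x = 0: rhs = 0, matching y values: 0 (1 points).
  x = 1: rhs = 0, matching y values: 0 (1 points).
  x = 2: rhs = 6, matching y values: none (0 points).
  x = 3: rhs = 2, matching y values: none (0 points).
  x = 4: rhs = 5, matching y values: 4, 7 (2 points).
  x = 5: rhs = 10, matching y values: none (0 points).
  x = 6: rhs = 1, matching y values: 1, 10 (2 points).
  x = 7: rhs = 6, matching y values: none (0 points).
  x = 8: rhs = 9, matching y values: 3, 8 (2 points).
  x = 9: rhs = 5, matching y values: 4, 7 (2 points).
  x = 10: rhs = 0, matching y values: 0 (1 points).
Total affine count: 11.
Full point count |E(F_11)| = 11 + 1 = 12.
Hasse bound: |12 − (11+1)| = |0| = 0 ≤ 2√11 ≈ 6.6332 ✓.


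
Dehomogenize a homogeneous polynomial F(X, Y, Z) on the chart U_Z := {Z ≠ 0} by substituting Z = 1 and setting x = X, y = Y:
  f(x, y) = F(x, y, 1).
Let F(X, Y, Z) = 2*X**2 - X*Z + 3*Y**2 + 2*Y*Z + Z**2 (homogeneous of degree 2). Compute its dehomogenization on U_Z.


f(x, y) = 2*x**2 - x + 3*y**2 + 2*y + 1

On U_Z we set Z = 1. Each monomial c·X^i·Y^j·Z^k in F becomes c·x^i·y^j·1^k = c·x^i·y^j.
Substituting Z = 1: F(X, Y, 1) = 2*x**2 - x + 3*y**2 + 2*y + 1.
Note: deg(f) ≤ deg(F) = 2; strict inequality happens when F is divisible by Z (lost terms).


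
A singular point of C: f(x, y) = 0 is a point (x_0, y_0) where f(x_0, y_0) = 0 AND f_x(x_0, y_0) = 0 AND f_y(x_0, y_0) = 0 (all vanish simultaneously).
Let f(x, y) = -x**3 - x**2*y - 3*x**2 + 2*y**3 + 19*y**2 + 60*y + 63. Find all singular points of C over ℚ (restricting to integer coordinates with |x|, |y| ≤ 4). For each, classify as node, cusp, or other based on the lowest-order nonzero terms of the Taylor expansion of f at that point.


Singular points: {(0, -3)}; classification: cusp.

Compute partial derivatives:
  f_x = -3*x**2 - 2*x*y - 6*x.
  f_y = -x**2 + 6*y**2 + 38*y + 60.
Scan x_0 ∈ {−4, ..., 4}. For each x_0, f_y(x_0, y) is a polynomial in y; find its integer roots y ∈ {−4, ..., 4}, then test f_x and f at those candidates.
  x = -4: f_y(-4, y) = 6*y**2 + 38*y + 44; no integer root y with |y| ≤ 4.
  x = -3: f_y(-3, y) = 6*y**2 + 38*y + 51; no integer root y with |y| ≤ 4.
  x = -2: f_y(-2, y) = 6*y**2 + 38*y + 56; vanishes at y ∈ {-4}. (-2, -4): f_x = -16 ≠ 0.
  x = -1: f_y(-1, y) = 6*y**2 + 38*y + 59; no integer root y with |y| ≤ 4.
  x = 0: f_y(0, y) = 6*y**2 + 38*y + 60; vanishes at y ∈ {-3}. (0, -3): f_x = 0, f = 0 — SINGULAR.
  x = 1: f_y(1, y) = 6*y**2 + 38*y + 59; no integer root y with |y| ≤ 4.
  x = 2: f_y(2, y) = 6*y**2 + 38*y + 56; vanishes at y ∈ {-4}. (2, -4): f_x = -8 ≠ 0.
  x = 3: f_y(3, y) = 6*y**2 + 38*y + 51; no integer root y with |y| ≤ 4.
  x = 4: f_y(4, y) = 6*y**2 + 38*y + 44; no integer root y with |y| ≤ 4.
Only singular point on the grid: (0, -3).
Classify: substitute x = 0 + u, y = -3 + v and expand: f = -u**3 - u**2*v + 2*v**3 + v**2.
No constant or linear terms (consistent with a singular point). Quadratic part: v**2. Cubic part: -u**3 - u**2*v + 2*v**3.
The quadratic part v**2 is a perfect square, so there is a single (double) tangent line v = 0, i.e. y = -3. Restricting the cubic part to that line (v = 0) leaves -u**3 ≠ 0, so f is not divisible by v and the branch is v² ≈ u**3 to lowest order — this is a cusp.
Classification: cusp.


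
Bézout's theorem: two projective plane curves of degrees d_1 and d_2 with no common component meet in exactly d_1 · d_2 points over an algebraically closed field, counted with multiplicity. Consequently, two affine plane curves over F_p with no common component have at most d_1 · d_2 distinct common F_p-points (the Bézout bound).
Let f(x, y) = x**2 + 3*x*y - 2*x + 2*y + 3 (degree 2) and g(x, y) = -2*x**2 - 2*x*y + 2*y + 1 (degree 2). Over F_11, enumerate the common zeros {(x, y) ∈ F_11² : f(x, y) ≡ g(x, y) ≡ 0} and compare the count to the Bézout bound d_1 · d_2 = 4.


Common zeros: ∅; count = 0; Bézout bound = 4.

deg(f) = 2, deg(g) = 2, so Bézout bound = 4.
Scan x ∈ F_11. For each x, list the y ∈ F_11 with f(x, y) ≡ 0 and those with g(x, y) ≡ 0 (mod 11); the common zeros in that column are the intersection.
  x = 0: f ≡ 0 at y ∈ {4}; g ≡ 0 at y ∈ {5}; common: ∅.
  x = 1: f ≡ 0 at y ∈ {4}; g ≡ 0 at y ∈ ∅; common: ∅.
  x = 2: f ≡ 0 at y ∈ {1}; g ≡ 0 at y ∈ {2}; common: ∅.
  x = 3: f ≡ 0 at y ∈ ∅; g ≡ 0 at y ∈ {4}; common: ∅.
  x = 4: f ≡ 0 at y ∈ {0}; g ≡ 0 at y ∈ {4}; common: ∅.
  x = 5: f ≡ 0 at y ∈ {8}; g ≡ 0 at y ∈ {9}; common: ∅.
  x = 6: f ≡ 0 at y ∈ {8}; g ≡ 0 at y ∈ {5}; common: ∅.
  x = 7: f ≡ 0 at y ∈ {6}; g ≡ 0 at y ∈ {2}; common: ∅.
  x = 8: f ≡ 0 at y ∈ {1}; g ≡ 0 at y ∈ {9}; common: ∅.
  x = 9: f ≡ 0 at y ∈ {0}; g ≡ 0 at y ∈ {3}; common: ∅.
  x = 10: f ≡ 0 at y ∈ {6}; g ≡ 0 at y ∈ {3}; common: ∅.
Collecting: common zeros = ∅, so the count is 0.
Comparison with the Bézout bound: 0 ≤ 4 = deg(f)·deg(g), as expected for curves with no common component (the affine F_11-count falls short of the bound because intersections may lie at infinity, over extension fields, or carry multiplicity).


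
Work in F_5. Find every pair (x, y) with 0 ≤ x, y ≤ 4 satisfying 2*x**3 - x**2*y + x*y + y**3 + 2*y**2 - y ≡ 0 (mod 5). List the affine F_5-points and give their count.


Affine F_5-points: {(0, 0), (2, 4), (3, 1)}; count = 3.

For each of the 25 pairs (x, y) ∈ F_5², evaluate f(x, y) mod 5. Record the zeros.
  x = 0: [0↦0, 1↦2, 2↦4, 3↦2, 4↦2]  zeros at y ∈ {0}
  x = 1: [0↦2, 1↦4, 2↦1, 3↦4, 4↦4]  zeros at y ∈ ∅
  x = 2: [0↦1, 1↦1, 2↦1, 3↦2, 4↦0]  zeros at y ∈ {4}
  x = 3: [0↦4, 1↦0, 2↦1, 3↦3, 4↦2]  zeros at y ∈ {1}
  x = 4: [0↦3, 1↦3, 2↦3, 3↦4, 4↦2]  zeros at y ∈ ∅
Collecting zeros: affine points = {(0, 0), (2, 4), (3, 1)}.
Total count |C(F_5)_aff| = 3.


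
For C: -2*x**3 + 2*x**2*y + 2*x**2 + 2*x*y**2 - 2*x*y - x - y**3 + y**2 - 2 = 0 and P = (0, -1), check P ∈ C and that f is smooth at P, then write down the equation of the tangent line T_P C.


Tangent line at P: 3*x - 5*y - 5 = 0.

Step 1: f(0, -1) = 0, so P lies on C.
Step 2: partial derivatives
  f_x(x, y) = -6*x**2 + 4*x*y + 4*x + 2*y**2 - 2*y - 1, f_y(x, y) = 2*x**2 + 4*x*y - 2*x - 3*y**2 + 2*y.
  f_x(P) = 3, f_y(P) = -5 (gradient nonzero, so P is smooth).
Step 3: tangent line at P: 3·(x − 0) + -5·(y − -1) = 0.
Expanding: 3*x - 5*y - 5 = 0.


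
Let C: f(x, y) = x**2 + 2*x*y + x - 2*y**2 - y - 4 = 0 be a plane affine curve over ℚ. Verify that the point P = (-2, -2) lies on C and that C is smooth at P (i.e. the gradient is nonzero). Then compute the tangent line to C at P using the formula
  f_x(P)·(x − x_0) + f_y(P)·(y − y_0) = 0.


Tangent line at P: -7*x + 3*y - 8 = 0.

Step 1: f(-2, -2) = 0, so P lies on C.
Step 2: partial derivatives
  f_x(x, y) = 2*x + 2*y + 1, f_y(x, y) = 2*x - 4*y - 1.
  f_x(P) = -7, f_y(P) = 3 (gradient nonzero, so P is smooth).
Step 3: tangent line at P: -7·(x − -2) + 3·(y − -2) = 0.
Expanding: -7*x + 3*y - 8 = 0.


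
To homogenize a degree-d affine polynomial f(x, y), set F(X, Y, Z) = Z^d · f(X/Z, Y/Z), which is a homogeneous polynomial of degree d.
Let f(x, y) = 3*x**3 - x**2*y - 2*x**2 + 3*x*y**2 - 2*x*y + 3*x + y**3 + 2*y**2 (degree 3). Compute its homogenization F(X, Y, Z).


F(X, Y, Z) = 3*X**3 - X**2*Y - 2*X**2*Z + 3*X*Y**2 - 2*X*Y*Z + 3*X*Z**2 + Y**3 + 2*Y**2*Z

deg(f) = 3.
Substitute x = X/Z, y = Y/Z into f, then multiply by Z^3.
  monomial 3·x^3·y^0 ↦ 3·X^3·Y^0·Z^0.
  monomial -1·x^2·y^1 ↦ -1·X^2·Y^1·Z^0.
  monomial -2·x^2·y^0 ↦ -2·X^2·Y^0·Z^1.
  monomial 3·x^1·y^2 ↦ 3·X^1·Y^2·Z^0.
  monomial -2·x^1·y^1 ↦ -2·X^1·Y^1·Z^1.
  monomial 3·x^1·y^0 ↦ 3·X^1·Y^0·Z^2.
  monomial 1·x^0·y^3 ↦ 1·X^0·Y^3·Z^0.
  monomial 2·x^0·y^2 ↦ 2·X^0·Y^2·Z^1.
Collecting: F(X, Y, Z) = 3*X**3 - X**2*Y - 2*X**2*Z + 3*X*Y**2 - 2*X*Y*Z + 3*X*Z**2 + Y**3 + 2*Y**2*Z.


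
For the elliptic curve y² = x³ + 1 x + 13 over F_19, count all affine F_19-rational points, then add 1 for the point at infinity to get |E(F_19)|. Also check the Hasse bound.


Affine points = {(2, 2), (2, 17), (3, 9), (3, 10), (4, 9), (4, 10), (6, 8), (6, 11), (8, 1), (8, 18), (10, 4), (10, 15), (11, 5), (11, 14), (12, 9), (12, 10), (13, 0), (14, 4), (14, 15), (18, 7), (18, 12)}; affine count = 21; |E(F_19)| = 22.

Discriminant check: Δ ∝ 4a³ + 27b² = 4·1³ + 27·13² = 4·1 + 27·169 ≡ 7 (mod 19). Nonzero ⇒ E is nonsingular.
For each x ∈ F_19, compute rhs = x³ + 1·x + 13 mod 19, then count y ∈ F_19 with y² ≡ rhs.
  x = 0: rhs = 13, matching y values: none (0 points).
  x = 1: rhs = 15, matching y values: none (0 points).
  x = 2: rhs = 4, matching y values: 2, 17 (2 points).
  x = 3: rhs = 5, matching y values: 9, 10 (2 points).
  x = 4: rhs = 5, matching y values: 9, 10 (2 points).
  x = 5: rhs = 10, matching y values: none (0 points).
  x = 6: rhs = 7, matching y values: 8, 11 (2 points).
  x = 7: rhs = 2, matching y values: none (0 points).
  x = 8: rhs = 1, matching y values: 1, 18 (2 points).
  x = 9: rhs = 10, matching y values: none (0 points).
  x = 10: rhs = 16, matching y values: 4, 15 (2 points).
  x = 11: rhs = 6, matching y values: 5, 14 (2 points).
  x = 12: rhs = 5, matching y values: 9, 10 (2 points).
  x = 13: rhs = 0, matching y values: 0 (1 points).
  x = 14: rhs = 16, matching y values: 4, 15 (2 points).
  x = 15: rhs = 2, matching y values: none (0 points).
  x = 16: rhs = 2, matching y values: none (0 points).
  x = 17: rhs = 3, matching y values: none (0 points).
  x = 18: rhs = 11, matching y values: 7, 12 (2 points).
Total affine count: 21.
Full point count |E(F_19)| = 21 + 1 = 22.
Hasse bound: |22 − (19+1)| = |2| = 2 ≤ 2√19 ≈ 8.7178 ✓.


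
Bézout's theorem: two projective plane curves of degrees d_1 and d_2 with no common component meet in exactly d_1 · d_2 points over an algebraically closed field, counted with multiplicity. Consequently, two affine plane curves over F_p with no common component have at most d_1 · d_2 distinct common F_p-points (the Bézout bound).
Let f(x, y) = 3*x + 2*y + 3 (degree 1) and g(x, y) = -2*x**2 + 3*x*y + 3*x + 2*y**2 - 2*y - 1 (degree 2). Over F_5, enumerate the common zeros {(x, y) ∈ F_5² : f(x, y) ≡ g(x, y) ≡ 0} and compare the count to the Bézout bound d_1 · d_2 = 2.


Common zeros: {(1, 2), (3, 4)}; count = 2; Bézout bound = 2.

deg(f) = 1, deg(g) = 2, so Bézout bound = 2.
Scan x ∈ F_5. For each x, list the y ∈ F_5 with f(x, y) ≡ 0 and those with g(x, y) ≡ 0 (mod 5); the common zeros in that column are the intersection.
  x = 0: f ≡ 0 at y ∈ {1}; g ≡ 0 at y ∈ ∅; common: ∅.
  x = 1: f ≡ 0 at y ∈ {2}; g ≡ 0 at y ∈ {0, 2}; common: {2}.
  x = 2: f ≡ 0 at y ∈ {3}; g ≡ 0 at y ∈ {4}; common: ∅.
  x = 3: f ≡ 0 at y ∈ {4}; g ≡ 0 at y ∈ {0, 4}; common: {4}.
  x = 4: f ≡ 0 at y ∈ {0}; g ≡ 0 at y ∈ ∅; common: ∅.
Collecting: common zeros = {(1, 2), (3, 4)}, so the count is 2.
Comparison with the Bézout bound: 2 ≤ 2 = deg(f)·deg(g), as expected for curves with no common component (the bound is attained).


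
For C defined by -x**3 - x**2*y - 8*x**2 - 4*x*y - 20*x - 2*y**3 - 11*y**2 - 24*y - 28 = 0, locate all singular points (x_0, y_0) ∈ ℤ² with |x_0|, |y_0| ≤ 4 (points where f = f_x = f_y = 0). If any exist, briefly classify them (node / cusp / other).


Singular points: {(-2, -2)}; classification: cusp.

Compute partial derivatives:
  f_x = -3*x**2 - 2*x*y - 16*x - 4*y - 20.
  f_y = -x**2 - 4*x - 6*y**2 - 22*y - 24.
Scan x_0 ∈ {−4, ..., 4}. For each x_0, f_y(x_0, y) is a polynomial in y; find its integer roots y ∈ {−4, ..., 4}, then test f_x and f at those candidates.
  x = -4: f_y(-4, y) = -6*y**2 - 22*y - 24; no integer root y with |y| ≤ 4.
  x = -3: f_y(-3, y) = -6*y**2 - 22*y - 21; no integer root y with |y| ≤ 4.
  x = -2: f_y(-2, y) = -6*y**2 - 22*y - 20; vanishes at y ∈ {-2}. (-2, -2): f_x = 0, f = 0 — SINGULAR.
  x = -1: f_y(-1, y) = -6*y**2 - 22*y - 21; no integer root y with |y| ≤ 4.
  x = 0: f_y(0, y) = -6*y**2 - 22*y - 24; no integer root y with |y| ≤ 4.
  x = 1: f_y(1, y) = -6*y**2 - 22*y - 29; no integer root y with |y| ≤ 4.
  x = 2: f_y(2, y) = -6*y**2 - 22*y - 36; no integer root y with |y| ≤ 4.
  x = 3: f_y(3, y) = -6*y**2 - 22*y - 45; no integer root y with |y| ≤ 4.
  x = 4: f_y(4, y) = -6*y**2 - 22*y - 56; no integer root y with |y| ≤ 4.
Only singular point on the grid: (-2, -2).
Classify: substitute x = -2 + u, y = -2 + v and expand: f = -u**3 - u**2*v - 2*v**3 + v**2.
No constant or linear terms (consistent with a singular point). Quadratic part: v**2. Cubic part: -u**3 - u**2*v - 2*v**3.
The quadratic part v**2 is a perfect square, so there is a single (double) tangent line v = 0, i.e. y = -2. Restricting the cubic part to that line (v = 0) leaves -u**3 ≠ 0, so f is not divisible by v and the branch is v² ≈ u**3 to lowest order — this is a cusp.
Classification: cusp.


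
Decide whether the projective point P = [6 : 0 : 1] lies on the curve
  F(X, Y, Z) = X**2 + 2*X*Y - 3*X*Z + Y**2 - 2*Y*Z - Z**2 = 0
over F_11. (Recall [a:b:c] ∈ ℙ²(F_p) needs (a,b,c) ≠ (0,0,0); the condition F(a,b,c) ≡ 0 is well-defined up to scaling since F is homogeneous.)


F(6,0,1) ≡ 6 (mod 11); P is NOT on the curve.

Evaluate F(6, 0, 1) term-by-term (mod 11).
  X**2 ↦ 1·36·1·1 = 36
  2*X*Y ↦ 2·6·0·1 = 0
  -3*X*Z ↦ -3·6·1·1 = -18
  Y**2 ↦ 1·1·0·1 = 0
  -2*Y*Z ↦ -2·1·0·1 = 0
  -Z**2 ↦ -1·1·1·1 = -1
Sum: F(6, 0, 1) = (36) + (0) + (-18) + (0) + (0) + (-1) = 17.
Reducing mod 11: 17 ≡ 6 (mod 11).
Since F(a, b, c) ≡ 6 ≠ 0 (mod 11), P does NOT lie on the curve.


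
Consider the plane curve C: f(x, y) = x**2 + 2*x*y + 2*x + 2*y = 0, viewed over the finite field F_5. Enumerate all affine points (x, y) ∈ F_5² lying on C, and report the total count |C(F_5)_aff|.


Affine F_5-points: {(0, 0), (1, 3), (2, 2), (3, 0)}; count = 4.

For each of the 25 pairs (x, y) ∈ F_5², evaluate f(x, y) mod 5. Record the zeros.
  x = 0: [0↦0, 1↦2, 2↦4, 3↦1, 4↦3]  zeros at y ∈ {0}
  x = 1: [0↦3, 1↦2, 2↦1, 3↦0, 4↦4]  zeros at y ∈ {3}
  x = 2: [0↦3, 1↦4, 2↦0, 3↦1, 4↦2]  zeros at y ∈ {2}
  x = 3: [0↦0, 1↦3, 2↦1, 3↦4, 4↦2]  zeros at y ∈ {0}
  x = 4: [0↦4, 1↦4, 2↦4, 3↦4, 4↦4]  zeros at y ∈ ∅
Collecting zeros: affine points = {(0, 0), (1, 3), (2, 2), (3, 0)}.
Total count |C(F_5)_aff| = 4.


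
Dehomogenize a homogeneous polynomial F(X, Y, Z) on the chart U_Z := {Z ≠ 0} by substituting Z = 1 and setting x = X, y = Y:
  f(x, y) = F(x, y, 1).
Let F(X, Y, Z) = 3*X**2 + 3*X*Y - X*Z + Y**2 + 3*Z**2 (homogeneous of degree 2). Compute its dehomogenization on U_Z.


f(x, y) = 3*x**2 + 3*x*y - x + y**2 + 3

On U_Z we set Z = 1. Each monomial c·X^i·Y^j·Z^k in F becomes c·x^i·y^j·1^k = c·x^i·y^j.
Substituting Z = 1: F(X, Y, 1) = 3*x**2 + 3*x*y - x + y**2 + 3.
Note: deg(f) ≤ deg(F) = 2; strict inequality happens when F is divisible by Z (lost terms).


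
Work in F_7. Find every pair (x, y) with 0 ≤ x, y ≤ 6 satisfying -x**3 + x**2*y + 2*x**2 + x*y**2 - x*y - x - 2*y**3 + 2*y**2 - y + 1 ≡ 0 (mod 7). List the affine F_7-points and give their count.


Affine F_7-points: {(0, 1), (1, 6), (4, 0), (6, 6)}; count = 4.

For each of the 49 pairs (x, y) ∈ F_7², evaluate f(x, y) mod 7. Record the zeros.
  x = 0: [0↦1, 1↦0, 2↦5, 3↦4, 4↦6, 5↦6, 6↦6]  zeros at y ∈ {1}
  x = 1: [0↦1, 1↦1, 2↦2, 3↦6, 4↦1, 5↦3, 6↦0]  zeros at y ∈ {6}
  x = 2: [0↦6, 1↦2, 2↦1, 3↦5, 4↦2, 5↦1, 6↦4]  zeros at y ∈ ∅
  x = 3: [0↦3, 1↦4, 2↦3, 3↦2, 4↦3, 5↦1, 6↦5]  zeros at y ∈ ∅
  x = 4: [0↦0, 1↦1, 2↦2, 3↦5, 4↦5, 5↦4, 6↦4]  zeros at y ∈ {0}
  x = 5: [0↦5, 1↦1, 2↦6, 3↦1, 4↦2, 5↦4, 6↦2]  zeros at y ∈ ∅
  x = 6: [0↦5, 1↦5, 2↦2, 3↦5, 4↦2, 5↦2, 6↦0]  zeros at y ∈ {6}
Collecting zeros: affine points = {(0, 1), (1, 6), (4, 0), (6, 6)}.
Total count |C(F_7)_aff| = 4.


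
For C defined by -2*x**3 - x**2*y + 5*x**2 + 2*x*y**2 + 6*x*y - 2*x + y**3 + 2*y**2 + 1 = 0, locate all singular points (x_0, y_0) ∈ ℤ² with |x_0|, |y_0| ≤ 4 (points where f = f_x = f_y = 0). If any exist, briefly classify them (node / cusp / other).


Singular points: {(1, -1)}; classification: cusp.

Compute partial derivatives:
  f_x = -6*x**2 - 2*x*y + 10*x + 2*y**2 + 6*y - 2.
  f_y = -x**2 + 4*x*y + 6*x + 3*y**2 + 4*y.
Scan x_0 ∈ {−4, ..., 4}. For each x_0, f_y(x_0, y) is a polynomial in y; find its integer roots y ∈ {−4, ..., 4}, then test f_x and f at those candidates.
  x = -4: f_y(-4, y) = 3*y**2 - 12*y - 40; no integer root y with |y| ≤ 4.
  x = -3: f_y(-3, y) = 3*y**2 - 8*y - 27; no integer root y with |y| ≤ 4.
  x = -2: f_y(-2, y) = 3*y**2 - 4*y - 16; no integer root y with |y| ≤ 4.
  x = -1: f_y(-1, y) = 3*y**2 - 7; no integer root y with |y| ≤ 4.
  x = 0: f_y(0, y) = 3*y**2 + 4*y; vanishes at y ∈ {0}. (0, 0): f_x = -2 ≠ 0.
  x = 1: f_y(1, y) = 3*y**2 + 8*y + 5; vanishes at y ∈ {-1}. (1, -1): f_x = 0, f = 0 — SINGULAR.
  x = 2: f_y(2, y) = 3*y**2 + 12*y + 8; no integer root y with |y| ≤ 4.
  x = 3: f_y(3, y) = 3*y**2 + 16*y + 9; no integer root y with |y| ≤ 4.
  x = 4: f_y(4, y) = 3*y**2 + 20*y + 8; no integer root y with |y| ≤ 4.
Only singular point on the grid: (1, -1).
Classify: substitute x = 1 + u, y = -1 + v and expand: f = -2*u**3 - u**2*v + 2*u*v**2 + v**3 + v**2.
No constant or linear terms (consistent with a singular point). Quadratic part: v**2. Cubic part: -2*u**3 - u**2*v + 2*u*v**2 + v**3.
The quadratic part v**2 is a perfect square, so there is a single (double) tangent line v = 0, i.e. y = -1. Restricting the cubic part to that line (v = 0) leaves -2*u**3 ≠ 0, so f is not divisible by v and the branch is v² ≈ 2*u**3 to lowest order — this is a cusp.
Classification: cusp.


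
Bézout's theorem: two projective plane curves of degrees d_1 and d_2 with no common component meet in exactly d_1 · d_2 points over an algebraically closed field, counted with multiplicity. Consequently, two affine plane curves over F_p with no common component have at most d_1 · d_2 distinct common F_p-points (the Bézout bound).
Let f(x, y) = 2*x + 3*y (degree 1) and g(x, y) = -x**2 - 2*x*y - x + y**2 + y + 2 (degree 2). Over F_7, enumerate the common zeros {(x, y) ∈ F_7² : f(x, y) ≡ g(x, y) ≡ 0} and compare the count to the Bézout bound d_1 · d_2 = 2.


Common zeros: {(4, 2)}; count = 1; Bézout bound = 2.

deg(f) = 1, deg(g) = 2, so Bézout bound = 2.
Scan x ∈ F_7. For each x, list the y ∈ F_7 with f(x, y) ≡ 0 and those with g(x, y) ≡ 0 (mod 7); the common zeros in that column are the intersection.
  x = 0: f ≡ 0 at y ∈ {0}; g ≡ 0 at y ∈ {3}; common: ∅.
  x = 1: f ≡ 0 at y ∈ {4}; g ≡ 0 at y ∈ {0, 1}; common: ∅.
  x = 2: f ≡ 0 at y ∈ {1}; g ≡ 0 at y ∈ {4, 6}; common: ∅.
  x = 3: f ≡ 0 at y ∈ {5}; g ≡ 0 at y ∈ {1, 4}; common: ∅.
  x = 4: f ≡ 0 at y ∈ {2}; g ≡ 0 at y ∈ {2, 5}; common: {2}.
  x = 5: f ≡ 0 at y ∈ {6}; g ≡ 0 at y ∈ {0, 2}; common: ∅.
  x = 6: f ≡ 0 at y ∈ {3}; g ≡ 0 at y ∈ {5, 6}; common: ∅.
Collecting: common zeros = {(4, 2)}, so the count is 1.
Comparison with the Bézout bound: 1 ≤ 2 = deg(f)·deg(g), as expected for curves with no common component (the affine F_7-count falls short of the bound because intersections may lie at infinity, over extension fields, or carry multiplicity).


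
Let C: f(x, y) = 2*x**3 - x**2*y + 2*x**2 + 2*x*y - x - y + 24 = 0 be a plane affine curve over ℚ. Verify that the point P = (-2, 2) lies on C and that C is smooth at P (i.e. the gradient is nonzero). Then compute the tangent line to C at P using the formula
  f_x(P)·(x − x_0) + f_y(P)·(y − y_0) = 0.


Tangent line at P: 27*x - 9*y + 72 = 0.

Step 1: f(-2, 2) = 0, so P lies on C.
Step 2: partial derivatives
  f_x(x, y) = 6*x**2 - 2*x*y + 4*x + 2*y - 1, f_y(x, y) = -x**2 + 2*x - 1.
  f_x(P) = 27, f_y(P) = -9 (gradient nonzero, so P is smooth).
Step 3: tangent line at P: 27·(x − -2) + -9·(y − 2) = 0.
Expanding: 27*x - 9*y + 72 = 0.


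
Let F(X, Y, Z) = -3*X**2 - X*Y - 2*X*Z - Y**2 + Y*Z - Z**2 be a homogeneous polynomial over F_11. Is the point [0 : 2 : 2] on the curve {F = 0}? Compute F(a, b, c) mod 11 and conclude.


F(0,2,2) ≡ 7 (mod 11); P is NOT on the curve.

Evaluate F(0, 2, 2) term-by-term (mod 11).
  -3*X**2 ↦ -3·0·1·1 = 0
  -X*Y ↦ -1·0·2·1 = 0
  -2*X*Z ↦ -2·0·1·2 = 0
  -Y**2 ↦ -1·1·4·1 = -4
  Y*Z ↦ 1·1·2·2 = 4
  -Z**2 ↦ -1·1·1·4 = -4
Sum: F(0, 2, 2) = (0) + (0) + (0) + (-4) + (4) + (-4) = -4.
Reducing mod 11: -4 ≡ 7 (mod 11).
Since F(a, b, c) ≡ 7 ≠ 0 (mod 11), P does NOT lie on the curve.


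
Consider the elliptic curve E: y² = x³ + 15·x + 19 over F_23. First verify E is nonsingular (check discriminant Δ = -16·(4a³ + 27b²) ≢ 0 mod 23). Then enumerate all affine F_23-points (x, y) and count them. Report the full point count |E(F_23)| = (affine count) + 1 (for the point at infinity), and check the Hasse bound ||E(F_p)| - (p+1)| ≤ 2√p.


Affine points = {(1, 9), (1, 14), (5, 9), (5, 14), (6, 7), (6, 16), (9, 3), (9, 20), (12, 8), (12, 15), (14, 11), (14, 12), (15, 10), (15, 13), (16, 10), (16, 13), (17, 9), (17, 14), (18, 7), (18, 16), (20, 4), (20, 19), (21, 2), (21, 21), (22, 7), (22, 16)}; affine count = 26; |E(F_23)| = 27.

Discriminant check: Δ ∝ 4a³ + 27b² = 4·15³ + 27·19² = 4·3375 + 27·361 ≡ 17 (mod 23). Nonzero ⇒ E is nonsingular.
For each x ∈ F_23, compute rhs = x³ + 15·x + 19 mod 23, then count y ∈ F_23 with y² ≡ rhs.
  x = 0: rhs = 19, matching y values: none (0 points).
  x = 1: rhs = 12, matching y values: 9, 14 (2 points).
  x = 2: rhs = 11, matching y values: none (0 points).
  x = 3: rhs = 22, matching y values: none (0 points).
  x = 4: rhs = 5, matching y values: none (0 points).
  x = 5: rhs = 12, matching y values: 9, 14 (2 points).
  x = 6: rhs = 3, matching y values: 7, 16 (2 points).
  x = 7: rhs = 7, matching y values: none (0 points).
  x = 8: rhs = 7, matching y values: none (0 points).
  x = 9: rhs = 9, matching y values: 3, 20 (2 points).
  x = 10: rhs = 19, matching y values: none (0 points).
  x = 11: rhs = 20, matching y values: none (0 points).
  x = 12: rhs = 18, matching y values: 8, 15 (2 points).
  x = 13: rhs = 19, matching y values: none (0 points).
  x = 14: rhs = 6, matching y values: 11, 12 (2 points).
  x = 15: rhs = 8, matching y values: 10, 13 (2 points).
  x = 16: rhs = 8, matching y values: 10, 13 (2 points).
  x = 17: rhs = 12, matching y values: 9, 14 (2 points).
  x = 18: rhs = 3, matching y values: 7, 16 (2 points).
  x = 19: rhs = 10, matching y values: none (0 points).
  x = 20: rhs = 16, matching y values: 4, 19 (2 points).
  x = 21: rhs = 4, matching y values: 2, 21 (2 points).
  x = 22: rhs = 3, matching y values: 7, 16 (2 points).
Total affine count: 26.
Full point count |E(F_23)| = 26 + 1 = 27.
Hasse bound: |27 − (23+1)| = |3| = 3 ≤ 2√23 ≈ 9.5917 ✓.


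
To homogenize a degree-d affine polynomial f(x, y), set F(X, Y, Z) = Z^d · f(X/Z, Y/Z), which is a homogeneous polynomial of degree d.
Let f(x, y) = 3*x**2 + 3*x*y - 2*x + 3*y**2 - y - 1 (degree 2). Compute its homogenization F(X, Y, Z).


F(X, Y, Z) = 3*X**2 + 3*X*Y - 2*X*Z + 3*Y**2 - Y*Z - Z**2

deg(f) = 2.
Substitute x = X/Z, y = Y/Z into f, then multiply by Z^2.
  monomial 3·x^2·y^0 ↦ 3·X^2·Y^0·Z^0.
  monomial 3·x^1·y^1 ↦ 3·X^1·Y^1·Z^0.
  monomial -2·x^1·y^0 ↦ -2·X^1·Y^0·Z^1.
  monomial 3·x^0·y^2 ↦ 3·X^0·Y^2·Z^0.
  monomial -1·x^0·y^1 ↦ -1·X^0·Y^1·Z^1.
  monomial -1·x^0·y^0 ↦ -1·X^0·Y^0·Z^2.
Collecting: F(X, Y, Z) = 3*X**2 + 3*X*Y - 2*X*Z + 3*Y**2 - Y*Z - Z**2.


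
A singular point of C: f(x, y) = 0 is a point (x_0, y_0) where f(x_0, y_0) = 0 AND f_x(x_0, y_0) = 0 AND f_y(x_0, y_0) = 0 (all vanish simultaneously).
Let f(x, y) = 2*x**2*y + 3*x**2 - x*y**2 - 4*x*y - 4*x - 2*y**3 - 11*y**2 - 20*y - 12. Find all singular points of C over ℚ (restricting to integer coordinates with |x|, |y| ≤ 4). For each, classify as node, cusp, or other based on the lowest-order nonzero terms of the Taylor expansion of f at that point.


Singular points: {(0, -2)}; classification: node.

Compute partial derivatives:
  f_x = 4*x*y + 6*x - y**2 - 4*y - 4.
  f_y = 2*x**2 - 2*x*y - 4*x - 6*y**2 - 22*y - 20.
Scan x_0 ∈ {−4, ..., 4}. For each x_0, f_y(x_0, y) is a polynomial in y; find its integer roots y ∈ {−4, ..., 4}, then test f_x and f at those candidates.
  x = -4: f_y(-4, y) = -6*y**2 - 14*y + 28; no integer root y with |y| ≤ 4.
  x = -3: f_y(-3, y) = -6*y**2 - 16*y + 10; no integer root y with |y| ≤ 4.
  x = -2: f_y(-2, y) = -6*y**2 - 18*y - 4; no integer root y with |y| ≤ 4.
  x = -1: f_y(-1, y) = -6*y**2 - 20*y - 14; vanishes at y ∈ {-1}. (-1, -1): f_x = -3 ≠ 0.
  x = 0: f_y(0, y) = -6*y**2 - 22*y - 20; vanishes at y ∈ {-2}. (0, -2): f_x = 0, f = 0 — SINGULAR.
  x = 1: f_y(1, y) = -6*y**2 - 24*y - 22; no integer root y with |y| ≤ 4.
  x = 2: f_y(2, y) = -6*y**2 - 26*y - 20; vanishes at y ∈ {-1}. (2, -1): f_x = 3 ≠ 0.
  x = 3: f_y(3, y) = -6*y**2 - 28*y - 14; no integer root y with |y| ≤ 4.
  x = 4: f_y(4, y) = -6*y**2 - 30*y - 4; no integer root y with |y| ≤ 4.
Only singular point on the grid: (0, -2).
Classify: substitute x = 0 + u, y = -2 + v and expand: f = 2*u**2*v - u**2 - u*v**2 - 2*v**3 + v**2.
No constant or linear terms (consistent with a singular point). Quadratic part: -u**2 + v**2. Cubic part: 2*u**2*v - u*v**2 - 2*v**3.
The quadratic part v**2 - u**2 = (v − u)(v + u) splits into two distinct linear factors, so there are two distinct tangent lines y − -2 = ±(x − 0) — this is a node (ordinary double point).
Classification: node.


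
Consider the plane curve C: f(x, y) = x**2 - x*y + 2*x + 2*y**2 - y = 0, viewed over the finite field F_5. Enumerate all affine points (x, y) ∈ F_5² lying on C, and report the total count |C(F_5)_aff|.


Affine F_5-points: {(0, 0), (0, 3), (1, 3), (2, 2), (3, 0), (3, 2)}; count = 6.

For each of the 25 pairs (x, y) ∈ F_5², evaluate f(x, y) mod 5. Record the zeros.
  x = 0: [0↦0, 1↦1, 2↦1, 3↦0, 4↦3]  zeros at y ∈ {0, 3}
  x = 1: [0↦3, 1↦3, 2↦2, 3↦0, 4↦2]  zeros at y ∈ {3}
  x = 2: [0↦3, 1↦2, 2↦0, 3↦2, 4↦3]  zeros at y ∈ {2}
  x = 3: [0↦0, 1↦3, 2↦0, 3↦1, 4↦1]  zeros at y ∈ {0, 2}
  x = 4: [0↦4, 1↦1, 2↦2, 3↦2, 4↦1]  zeros at y ∈ ∅
Collecting zeros: affine points = {(0, 0), (0, 3), (1, 3), (2, 2), (3, 0), (3, 2)}.
Total count |C(F_5)_aff| = 6.


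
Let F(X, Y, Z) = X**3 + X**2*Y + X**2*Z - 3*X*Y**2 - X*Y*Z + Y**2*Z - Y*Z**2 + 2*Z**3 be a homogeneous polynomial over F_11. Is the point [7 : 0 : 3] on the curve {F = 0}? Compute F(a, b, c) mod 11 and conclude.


F(7,0,3) ≡ 5 (mod 11); P is NOT on the curve.

Evaluate F(7, 0, 3) term-by-term (mod 11).
  X**3 ↦ 1·343·1·1 = 343
  X**2*Y ↦ 1·49·0·1 = 0
  X**2*Z ↦ 1·49·1·3 = 147
  -3*X*Y**2 ↦ -3·7·0·1 = 0
  -X*Y*Z ↦ -1·7·0·3 = 0
  Y**2*Z ↦ 1·1·0·3 = 0
  -Y*Z**2 ↦ -1·1·0·9 = 0
  2*Z**3 ↦ 2·1·1·27 = 54
Sum: F(7, 0, 3) = (343) + (0) + (147) + (0) + (0) + (0) + (0) + (54) = 544.
Reducing mod 11: 544 ≡ 5 (mod 11).
Since F(a, b, c) ≡ 5 ≠ 0 (mod 11), P does NOT lie on the curve.


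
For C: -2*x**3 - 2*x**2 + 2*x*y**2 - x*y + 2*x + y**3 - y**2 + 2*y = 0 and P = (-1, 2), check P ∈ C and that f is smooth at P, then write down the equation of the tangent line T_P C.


Tangent line at P: 6*x + 3*y = 0.

Step 1: f(-1, 2) = 0, so P lies on C.
Step 2: partial derivatives
  f_x(x, y) = -6*x**2 - 4*x + 2*y**2 - y + 2, f_y(x, y) = 4*x*y - x + 3*y**2 - 2*y + 2.
  f_x(P) = 6, f_y(P) = 3 (gradient nonzero, so P is smooth).
Step 3: tangent line at P: 6·(x − -1) + 3·(y − 2) = 0.
Expanding: 6*x + 3*y = 0.


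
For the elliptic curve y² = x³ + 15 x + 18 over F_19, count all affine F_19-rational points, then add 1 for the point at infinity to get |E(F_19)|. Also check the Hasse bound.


Affine points = {(4, 3), (4, 16), (5, 3), (5, 16), (6, 1), (6, 18), (8, 2), (8, 17), (10, 3), (10, 16), (12, 8), (12, 11), (13, 4), (13, 15)}; affine count = 14; |E(F_19)| = 15.

Discriminant check: Δ ∝ 4a³ + 27b² = 4·15³ + 27·18² = 4·3375 + 27·324 ≡ 18 (mod 19). Nonzero ⇒ E is nonsingular.
For each x ∈ F_19, compute rhs = x³ + 15·x + 18 mod 19, then count y ∈ F_19 with y² ≡ rhs.
  x = 0: rhs = 18, matching y values: none (0 points).
  x = 1: rhs = 15, matching y values: none (0 points).
  x = 2: rhs = 18, matching y values: none (0 points).
  x = 3: rhs = 14, matching y values: none (0 points).
  x = 4: rhs = 9, matching y values: 3, 16 (2 points).
  x = 5: rhs = 9, matching y values: 3, 16 (2 points).
  x = 6: rhs = 1, matching y values: 1, 18 (2 points).
  x = 7: rhs = 10, matching y values: none (0 points).
  x = 8: rhs = 4, matching y values: 2, 17 (2 points).
  x = 9: rhs = 8, matching y values: none (0 points).
  x = 10: rhs = 9, matching y values: 3, 16 (2 points).
  x = 11: rhs = 13, matching y values: none (0 points).
  x = 12: rhs = 7, matching y values: 8, 11 (2 points).
  x = 13: rhs = 16, matching y values: 4, 15 (2 points).
  x = 14: rhs = 8, matching y values: none (0 points).
  x = 15: rhs = 8, matching y values: none (0 points).
  x = 16: rhs = 3, matching y values: none (0 points).
  x = 17: rhs = 18, matching y values: none (0 points).
  x = 18: rhs = 2, matching y values: none (0 points).
Total affine count: 14.
Full point count |E(F_19)| = 14 + 1 = 15.
Hasse bound: |15 − (19+1)| = |-5| = 5 ≤ 2√19 ≈ 8.7178 ✓.


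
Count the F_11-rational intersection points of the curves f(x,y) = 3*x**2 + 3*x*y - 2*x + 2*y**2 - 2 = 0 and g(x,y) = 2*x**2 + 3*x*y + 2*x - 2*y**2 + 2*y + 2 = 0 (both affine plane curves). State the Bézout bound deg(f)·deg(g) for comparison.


Common zeros: ∅; count = 0; Bézout bound = 4.

deg(f) = 2, deg(g) = 2, so Bézout bound = 4.
Scan x ∈ F_11. For each x, list the y ∈ F_11 with f(x, y) ≡ 0 and those with g(x, y) ≡ 0 (mod 11); the common zeros in that column are the intersection.
  x = 0: f ≡ 0 at y ∈ {1, 10}; g ≡ 0 at y ∈ {4, 8}; common: ∅.
  x = 1: f ≡ 0 at y ∈ ∅; g ≡ 0 at y ∈ ∅; common: ∅.
  x = 2: f ≡ 0 at y ∈ ∅; g ≡ 0 at y ∈ {2}; common: ∅.
  x = 3: f ≡ 0 at y ∈ ∅; g ≡ 0 at y ∈ ∅; common: ∅.
  x = 4: f ≡ 0 at y ∈ {7, 9}; g ≡ 0 at y ∈ {3, 4}; common: ∅.
  x = 5: f ≡ 0 at y ∈ ∅; g ≡ 0 at y ∈ {1, 2}; common: ∅.
  x = 6: f ≡ 0 at y ∈ {4, 9}; g ≡ 0 at y ∈ ∅; common: ∅.
  x = 7: f ≡ 0 at y ∈ {1, 5}; g ≡ 0 at y ∈ {3}; common: ∅.
  x = 8: f ≡ 0 at y ∈ {3, 7}; g ≡ 0 at y ∈ ∅; common: ∅.
  x = 9: f ≡ 0 at y ∈ {4, 10}; g ≡ 0 at y ∈ {1, 8}; common: ∅.
  x = 10: f ≡ 0 at y ∈ ∅; g ≡ 0 at y ∈ ∅; common: ∅.
Collecting: common zeros = ∅, so the count is 0.
Comparison with the Bézout bound: 0 ≤ 4 = deg(f)·deg(g), as expected for curves with no common component (the affine F_11-count falls short of the bound because intersections may lie at infinity, over extension fields, or carry multiplicity).


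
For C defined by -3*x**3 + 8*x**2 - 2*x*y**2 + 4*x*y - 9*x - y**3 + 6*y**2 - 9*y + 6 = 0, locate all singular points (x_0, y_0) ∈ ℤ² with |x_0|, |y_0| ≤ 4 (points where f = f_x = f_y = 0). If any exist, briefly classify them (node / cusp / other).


Singular points: {(1, 1)}; classification: node.

Compute partial derivatives:
  f_x = -9*x**2 + 16*x - 2*y**2 + 4*y - 9.
  f_y = -4*x*y + 4*x - 3*y**2 + 12*y - 9.
Scan x_0 ∈ {−4, ..., 4}. For each x_0, f_y(x_0, y) is a polynomial in y; find its integer roots y ∈ {−4, ..., 4}, then test f_x and f at those candidates.
  x = -4: f_y(-4, y) = -3*y**2 + 28*y - 25; vanishes at y ∈ {1}. (-4, 1): f_x = -215 ≠ 0.
  x = -3: f_y(-3, y) = -3*y**2 + 24*y - 21; vanishes at y ∈ {1}. (-3, 1): f_x = -136 ≠ 0.
  x = -2: f_y(-2, y) = -3*y**2 + 20*y - 17; vanishes at y ∈ {1}. (-2, 1): f_x = -75 ≠ 0.
  x = -1: f_y(-1, y) = -3*y**2 + 16*y - 13; vanishes at y ∈ {1}. (-1, 1): f_x = -32 ≠ 0.
  x = 0: f_y(0, y) = -3*y**2 + 12*y - 9; vanishes at y ∈ {1, 3}. (0, 1): f_x = -7 ≠ 0; (0, 3): f_x = -15 ≠ 0.
  x = 1: f_y(1, y) = -3*y**2 + 8*y - 5; vanishes at y ∈ {1}. (1, 1): f_x = 0, f = 0 — SINGULAR.
  x = 2: f_y(2, y) = -3*y**2 + 4*y - 1; vanishes at y ∈ {1}. (2, 1): f_x = -11 ≠ 0.
  x = 3: f_y(3, y) = 3 - 3*y**2; vanishes at y ∈ {-1, 1}. (3, -1): f_x = -48 ≠ 0; (3, 1): f_x = -40 ≠ 0.
  x = 4: f_y(4, y) = -3*y**2 - 4*y + 7; vanishes at y ∈ {1}. (4, 1): f_x = -87 ≠ 0.
Only singular point on the grid: (1, 1).
Classify: substitute x = 1 + u, y = 1 + v and expand: f = -3*u**3 - u**2 - 2*u*v**2 - v**3 + v**2.
No constant or linear terms (consistent with a singular point). Quadratic part: -u**2 + v**2. Cubic part: -3*u**3 - 2*u*v**2 - v**3.
The quadratic part v**2 - u**2 = (v − u)(v + u) splits into two distinct linear factors, so there are two distinct tangent lines y − 1 = ±(x − 1) — this is a node (ordinary double point).
Classification: node.
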